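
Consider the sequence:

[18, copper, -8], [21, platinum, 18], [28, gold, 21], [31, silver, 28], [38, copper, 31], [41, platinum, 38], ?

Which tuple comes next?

[48, gold, 41]

For the first coordinate, alternating steps +3, +7, +3, +7, …: 18, 21, 28, 31, 38, 41 → 48.
Metal: repeats copper → platinum → gold → silver, so copper, platinum, gold, silver, copper, platinum → gold.
Third coordinate goes -8, 18, 21, 28, 31, 38 → 41 (always the previous value of the first coordinate).
So the next tuple is [48, gold, 41].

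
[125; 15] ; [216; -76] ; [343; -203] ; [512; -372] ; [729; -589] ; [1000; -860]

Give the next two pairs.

First slot: perfect cubes: 5³, 6³, 7³, …; 125, 216, 343, 512, 729, 1000 → 1331 → 1728.
For the second slot, together with the first slot always sums to 140: 15, -76, -203, -372, -589, -860 → -1191 → -1588.
So the next two pairs are [1331; -1191] and [1728; -1588].

[1331; -1191], [1728; -1588]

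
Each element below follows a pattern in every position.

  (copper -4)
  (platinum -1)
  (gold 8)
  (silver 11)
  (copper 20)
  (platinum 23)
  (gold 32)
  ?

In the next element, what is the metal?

silver

Metal: repeats copper → platinum → gold → silver, so copper, platinum, gold, silver, copper, platinum, gold → silver.
For the second entry, alternating steps +3, +9, +3, +9, …: -4, -1, 8, 11, 20, 23, 32 → 35.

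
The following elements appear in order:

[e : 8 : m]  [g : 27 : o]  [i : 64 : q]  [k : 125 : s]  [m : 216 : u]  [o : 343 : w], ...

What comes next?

For the first letter, letters move forward 2 places in the alphabet: e, g, i, k, m, o → q.
Second component: perfect cubes: 2³, 3³, 4³, …, so 8, 27, 64, 125, 216, 343 → 512.
For the second letter, letters move forward 2 places in the alphabet: m, o, q, s, u, w → y.
Combining the parts gives [q : 512 : y].

[q : 512 : y]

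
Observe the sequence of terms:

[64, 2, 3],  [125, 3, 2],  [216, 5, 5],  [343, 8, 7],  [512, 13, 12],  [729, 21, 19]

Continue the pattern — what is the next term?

First component — perfect cubes: 4³, 5³, 6³, …: 64, 125, 216, 343, 512, 729 → 1000.
Second component: 2, 3, 5, 8, 13, 21 → 34 (each term is the sum of the two before it).
For the third component, each term is the sum of the two before it: 3, 2, 5, 7, 12, 19 → 31.
Putting it together: [1000, 34, 31].

[1000, 34, 31]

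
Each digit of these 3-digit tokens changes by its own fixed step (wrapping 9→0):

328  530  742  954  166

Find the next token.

First digit — +2 each step, mod 10: 3, 5, 7, 9, 1 → 3.
Second digit: 2, 3, 4, 5, 6 → 7 (+1 each step, mod 10).
Third digit: 8, 0, 2, 4, 6 → 8 (+2 each step, mod 10).
So the next token is 378.

378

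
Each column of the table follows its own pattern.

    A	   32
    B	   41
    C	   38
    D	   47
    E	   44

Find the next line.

F  53

For the letter, letters move forward 1 place in the alphabet: A, B, C, D, E → F.
For the second component, alternating steps +9, −3, +9, −3, …: 32, 41, 38, 47, 44 → 53.
So the next line is F  53.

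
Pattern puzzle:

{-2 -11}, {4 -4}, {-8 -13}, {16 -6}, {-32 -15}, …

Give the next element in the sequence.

{64 -8}

First value — ×(-2) each step: -2, 4, -8, 16, -32 → 64.
Second value — alternating steps +7, −9, +7, −9, …: -11, -4, -13, -6, -15 → -8.
Combining the parts gives {64 -8}.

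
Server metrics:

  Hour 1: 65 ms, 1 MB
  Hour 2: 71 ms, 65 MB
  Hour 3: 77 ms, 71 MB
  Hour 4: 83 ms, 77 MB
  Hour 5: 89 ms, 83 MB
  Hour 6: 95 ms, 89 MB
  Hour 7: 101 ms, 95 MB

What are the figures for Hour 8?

Ms: 65, 71, 77, 83, 89, 95, 101 → 107 (+6 each step).
MB goes 1, 65, 71, 77, 83, 89, 95 → 101 (always the previous value of the ms).
So the next line is 107 ms, 101 MB.

107 ms, 101 MB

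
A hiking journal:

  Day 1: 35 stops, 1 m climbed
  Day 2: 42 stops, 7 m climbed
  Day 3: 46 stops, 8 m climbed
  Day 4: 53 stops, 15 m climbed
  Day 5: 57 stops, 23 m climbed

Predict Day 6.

64 stops, 38 m climbed

Stops: alternating steps +7, +4, +7, +4, …; 35, 42, 46, 53, 57 → 64.
M climbed: each term is the sum of the two before it; 1, 7, 8, 15, 23 → 38.
Combining the parts gives 64 stops, 38 m climbed.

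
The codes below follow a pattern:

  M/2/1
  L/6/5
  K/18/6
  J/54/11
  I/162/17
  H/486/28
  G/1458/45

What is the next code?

Letter — letters move back 1 place in the alphabet: M, L, K, J, I, H, G → F.
Second component: ×3 each step, so 2, 6, 18, 54, 162, 486, 1458 → 4374.
Third component: 1, 5, 6, 11, 17, 28, 45 → 73 (each term is the sum of the two before it).
Combining the parts gives F/4374/73.

F/4374/73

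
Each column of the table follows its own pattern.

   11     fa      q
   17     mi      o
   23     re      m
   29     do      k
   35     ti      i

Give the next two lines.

First component goes 11, 17, 23, 29, 35 → 41 → 47 (+6 each step).
Note goes fa, mi, re, do, ti → la → sol (runs backward through the solfège scale do→ti).
Letter: letters move back 2 places in the alphabet; q, o, m, k, i → g → e.
So the next two lines are 41  la  g and 47  sol  e.

41  la  g; 47  sol  e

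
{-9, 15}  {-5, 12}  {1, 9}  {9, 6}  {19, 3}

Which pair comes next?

{31, 0}

First component — differences are 4, 6, 8, … (increasing by 2 each time): -9, -5, 1, 9, 19 → 31.
Second component goes 15, 12, 9, 6, 3 → 0 (−3 each step).
So the next pair is {31, 0}.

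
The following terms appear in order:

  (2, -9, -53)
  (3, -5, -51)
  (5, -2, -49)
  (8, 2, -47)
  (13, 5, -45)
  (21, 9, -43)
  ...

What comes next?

(34, 12, -41)

First coordinate: each term is the sum of the two before it, so 2, 3, 5, 8, 13, 21 → 34.
Second coordinate goes -9, -5, -2, 2, 5, 9 → 12 (alternating steps +4, +3, +4, +3, …).
Third coordinate: +2 each step; -53, -51, -49, -47, -45, -43 → -41.
So the next term is (34, 12, -41).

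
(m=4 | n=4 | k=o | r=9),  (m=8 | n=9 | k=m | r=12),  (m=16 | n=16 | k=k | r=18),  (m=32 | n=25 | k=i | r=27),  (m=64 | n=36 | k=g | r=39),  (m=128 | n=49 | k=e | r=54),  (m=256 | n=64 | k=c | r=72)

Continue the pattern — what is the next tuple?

For the m, ×2 each step: 4, 8, 16, 32, 64, 128, 256 → 512.
For the n, perfect squares: 2², 3², 4², …: 4, 9, 16, 25, 36, 49, 64 → 81.
K: o, m, k, i, g, e, c → a (letters move back 2 places in the alphabet).
R: differences are 3, 6, 9, … (increasing by 3 each time); 9, 12, 18, 27, 39, 54, 72 → 93.
So the next tuple is (m=512 | n=81 | k=a | r=93).

(m=512 | n=81 | k=a | r=93)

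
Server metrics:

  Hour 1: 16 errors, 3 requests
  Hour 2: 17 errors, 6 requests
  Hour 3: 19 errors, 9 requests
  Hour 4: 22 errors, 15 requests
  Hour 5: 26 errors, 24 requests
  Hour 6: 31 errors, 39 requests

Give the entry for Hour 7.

Errors: differences are 1, 2, 3, … (increasing by 1 each time); 16, 17, 19, 22, 26, 31 → 37.
Requests: each term is the sum of the two before it; 3, 6, 9, 15, 24, 39 → 63.
Putting it together: 37 errors, 63 requests.

37 errors, 63 requests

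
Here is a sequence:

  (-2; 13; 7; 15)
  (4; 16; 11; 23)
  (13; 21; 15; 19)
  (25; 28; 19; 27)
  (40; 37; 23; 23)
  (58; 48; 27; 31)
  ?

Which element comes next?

(79; 61; 31; 27)

For the first slot, differences are 6, 9, 12, … (increasing by 3 each time): -2, 4, 13, 25, 40, 58 → 79.
Second slot: differences are 3, 5, 7, … (increasing by 2 each time), so 13, 16, 21, 28, 37, 48 → 61.
Third slot: +4 each step, so 7, 11, 15, 19, 23, 27 → 31.
Fourth slot: 15, 23, 19, 27, 23, 31 → 27 (alternating steps +8, −4, +8, −4, …).
Combining the parts gives (79; 61; 31; 27).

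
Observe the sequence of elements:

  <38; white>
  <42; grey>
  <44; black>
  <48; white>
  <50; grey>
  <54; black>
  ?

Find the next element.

<56; white>

First value: 38, 42, 44, 48, 50, 54 → 56 (alternating steps +4, +2, +4, +2, …).
For the shade, repeats white → grey → black: white, grey, black, white, grey, black → white.
Combining the parts gives <56; white>.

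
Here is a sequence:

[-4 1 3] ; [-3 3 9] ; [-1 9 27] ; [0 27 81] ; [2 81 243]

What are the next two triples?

First part: -4, -3, -1, 0, 2 → 3 → 5 (alternating steps +1, +2, +1, +2, …).
Second part: ×3 each step, so 1, 3, 9, 27, 81 → 243 → 729.
Third part goes 3, 9, 27, 81, 243 → 729 → 2187 (always 3 × the second part).
Putting the parts together: [3 243 729] and then [5 729 2187].

[3 243 729], [5 729 2187]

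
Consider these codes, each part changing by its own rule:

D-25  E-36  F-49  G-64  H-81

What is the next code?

Letter — letters move forward 1 place in the alphabet: D, E, F, G, H → I.
Second component: perfect squares: 5², 6², 7², …, so 25, 36, 49, 64, 81 → 100.
Combining the parts gives I-100.

I-100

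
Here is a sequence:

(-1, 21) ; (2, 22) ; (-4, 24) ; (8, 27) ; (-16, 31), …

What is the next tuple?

(32, 36)

First value: ×(-2) each step; -1, 2, -4, 8, -16 → 32.
Second value goes 21, 22, 24, 27, 31 → 36 (differences are 1, 2, 3, … (increasing by 1 each time)).
So the next tuple is (32, 36).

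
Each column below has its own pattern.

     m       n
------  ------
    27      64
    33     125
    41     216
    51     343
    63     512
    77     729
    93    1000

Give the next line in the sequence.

111  1331

Column m: differences are 6, 8, 10, … (increasing by 2 each time); 27, 33, 41, 51, 63, 77, 93 → 111.
Column n: 64, 125, 216, 343, 512, 729, 1000 → 1331 (perfect cubes: 4³, 5³, 6³, …).
So the next line is 111  1331.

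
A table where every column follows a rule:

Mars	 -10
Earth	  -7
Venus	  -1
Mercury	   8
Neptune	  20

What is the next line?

Uranus  35

Planet goes Mars, Earth, Venus, Mercury, Neptune → Uranus (runs backward through the planets Mercury→Neptune).
Second component: differences are 3, 6, 9, … (increasing by 3 each time); -10, -7, -1, 8, 20 → 35.
Putting it together: Uranus  35.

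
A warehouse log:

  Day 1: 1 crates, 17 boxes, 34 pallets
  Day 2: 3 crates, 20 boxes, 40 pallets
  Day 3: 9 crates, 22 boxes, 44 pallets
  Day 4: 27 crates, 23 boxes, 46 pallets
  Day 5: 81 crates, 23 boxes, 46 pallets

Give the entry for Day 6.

243 crates, 22 boxes, 44 pallets

Crates: 1, 3, 9, 27, 81 → 243 (×3 each step).
Boxes — differences are 3, 2, 1, … (decreasing by 1 each time): 17, 20, 22, 23, 23 → 22.
Pallets goes 34, 40, 44, 46, 46 → 44 (always 2 × the boxes).
So the next line is 243 crates, 22 boxes, 44 pallets.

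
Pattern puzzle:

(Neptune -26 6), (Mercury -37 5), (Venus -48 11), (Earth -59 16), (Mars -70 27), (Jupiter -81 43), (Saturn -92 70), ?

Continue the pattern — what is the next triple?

Planet — runs through the planets Mercury→Neptune: Neptune, Mercury, Venus, Earth, Mars, Jupiter, Saturn → Uranus.
For the second coordinate, −11 each step: -26, -37, -48, -59, -70, -81, -92 → -103.
Third coordinate — each term is the sum of the two before it: 6, 5, 11, 16, 27, 43, 70 → 113.
Combining the parts gives (Uranus -103 113).

(Uranus -103 113)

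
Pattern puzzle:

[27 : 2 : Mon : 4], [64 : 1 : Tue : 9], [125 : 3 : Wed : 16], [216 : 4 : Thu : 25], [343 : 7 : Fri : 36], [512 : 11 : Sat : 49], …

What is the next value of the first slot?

729

First slot: perfect cubes: 3³, 4³, 5³, …; 27, 64, 125, 216, 343, 512 → 729.
For the second slot, each term is the sum of the two before it: 2, 1, 3, 4, 7, 11 → 18.
Day: runs through the weekdays Mon→Sun, so Mon, Tue, Wed, Thu, Fri, Sat → Sun.
Fourth slot: perfect squares: 2², 3², 4², …; 4, 9, 16, 25, 36, 49 → 64.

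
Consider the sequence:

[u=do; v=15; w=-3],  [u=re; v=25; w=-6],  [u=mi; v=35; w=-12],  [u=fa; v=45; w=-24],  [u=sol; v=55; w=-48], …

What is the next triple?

U goes do, re, mi, fa, sol → la (runs through the solfège scale do→ti).
V — +10 each step: 15, 25, 35, 45, 55 → 65.
W goes -3, -6, -12, -24, -48 → -96 (×2 each step).
So the next triple is [u=la; v=65; w=-96].

[u=la; v=65; w=-96]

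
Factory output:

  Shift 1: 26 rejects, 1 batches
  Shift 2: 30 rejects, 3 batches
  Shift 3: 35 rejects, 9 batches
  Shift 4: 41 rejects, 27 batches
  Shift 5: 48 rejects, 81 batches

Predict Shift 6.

For the rejects, differences are 4, 5, 6, … (increasing by 1 each time): 26, 30, 35, 41, 48 → 56.
Batches: ×3 each step, so 1, 3, 9, 27, 81 → 243.
Combining the parts gives 56 rejects, 243 batches.

56 rejects, 243 batches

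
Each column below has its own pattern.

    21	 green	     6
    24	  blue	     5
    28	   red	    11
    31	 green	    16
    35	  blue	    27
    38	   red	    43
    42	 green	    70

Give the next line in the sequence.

45  blue  113

First component — alternating steps +3, +4, +3, +4, …: 21, 24, 28, 31, 35, 38, 42 → 45.
Colour: green, blue, red, green, blue, red, green → blue (repeats green → blue → red).
Third component: each term is the sum of the two before it, so 6, 5, 11, 16, 27, 43, 70 → 113.
Combining the parts gives 45  blue  113.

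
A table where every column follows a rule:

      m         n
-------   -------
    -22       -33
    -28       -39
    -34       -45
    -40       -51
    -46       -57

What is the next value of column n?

-63

Column m: −6 each step; -22, -28, -34, -40, -46 → -52.
Column n goes -33, -39, -45, -51, -57 → -63 (always 11 less than the column m).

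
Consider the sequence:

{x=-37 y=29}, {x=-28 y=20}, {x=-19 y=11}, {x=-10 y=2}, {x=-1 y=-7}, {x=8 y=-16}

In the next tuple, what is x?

X goes -37, -28, -19, -10, -1, 8 → 17 (+9 each step).
Y — together with the x always sums to -8: 29, 20, 11, 2, -7, -16 → -25.

17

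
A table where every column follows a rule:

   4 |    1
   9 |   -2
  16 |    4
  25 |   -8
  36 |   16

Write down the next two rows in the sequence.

First component: 4, 9, 16, 25, 36 → 49 → 64 (perfect squares: 2², 3², 4², …).
Second component goes 1, -2, 4, -8, 16 → -32 → 64 (×(-2) each step).
So the next two rows are 49  -32 and 64  64.

49  -32; 64  64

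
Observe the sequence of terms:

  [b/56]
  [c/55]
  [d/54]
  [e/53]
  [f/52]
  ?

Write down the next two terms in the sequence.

Letter: letters move forward 1 place in the alphabet, so b, c, d, e, f → g → h.
Second value: −1 each step; 56, 55, 54, 53, 52 → 51 → 50.
So the next two terms are [g/51] and [h/50].

[g/51], [h/50]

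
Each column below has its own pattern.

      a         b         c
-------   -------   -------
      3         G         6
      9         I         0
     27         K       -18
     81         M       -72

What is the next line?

For the column a, ×3 each step: 3, 9, 27, 81 → 243.
Column b goes G, I, K, M → O (letters move forward 2 places in the alphabet).
For the column c, together with the column a always sums to 9: 6, 0, -18, -72 → -234.
Combining the parts gives 243  O  -234.

243  O  -234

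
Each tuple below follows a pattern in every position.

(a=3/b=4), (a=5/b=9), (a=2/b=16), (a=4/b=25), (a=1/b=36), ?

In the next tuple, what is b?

49

B: 4, 9, 16, 25, 36 → 49 (perfect squares: 2², 3², 4², …).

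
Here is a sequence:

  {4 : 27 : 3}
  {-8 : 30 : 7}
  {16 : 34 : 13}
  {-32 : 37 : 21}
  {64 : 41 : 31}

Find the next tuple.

{-128 : 44 : 43}

First part — ×(-2) each step: 4, -8, 16, -32, 64 → -128.
Second part — alternating steps +3, +4, +3, +4, …: 27, 30, 34, 37, 41 → 44.
Third part: differences are 4, 6, 8, … (increasing by 2 each time); 3, 7, 13, 21, 31 → 43.
Putting it together: {-128 : 44 : 43}.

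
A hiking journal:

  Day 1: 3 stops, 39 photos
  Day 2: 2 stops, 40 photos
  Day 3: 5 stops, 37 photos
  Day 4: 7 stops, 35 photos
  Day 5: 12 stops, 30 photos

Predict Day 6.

Stops — each term is the sum of the two before it: 3, 2, 5, 7, 12 → 19.
For the photos, together with the stops always sums to 42: 39, 40, 37, 35, 30 → 23.
Putting it together: 19 stops, 23 photos.

19 stops, 23 photos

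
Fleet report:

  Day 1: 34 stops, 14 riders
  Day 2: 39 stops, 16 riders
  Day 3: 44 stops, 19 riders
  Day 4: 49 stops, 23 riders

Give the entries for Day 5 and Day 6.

For the stops, +5 each step: 34, 39, 44, 49 → 54 → 59.
Riders goes 14, 16, 19, 23 → 28 → 34 (differences are 2, 3, 4, … (increasing by 1 each time)).
So the next two lines are 54 stops, 28 riders and 59 stops, 34 riders.

54 stops, 28 riders; 59 stops, 34 riders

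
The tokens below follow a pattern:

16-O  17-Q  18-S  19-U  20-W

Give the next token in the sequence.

First component goes 16, 17, 18, 19, 20 → 21 (+1 each step).
Letter: O, Q, S, U, W → Y (letters move forward 2 places in the alphabet).
Combining the parts gives 21-Y.

21-Y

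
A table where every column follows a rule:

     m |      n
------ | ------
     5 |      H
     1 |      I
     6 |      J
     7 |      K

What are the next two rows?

Column m goes 5, 1, 6, 7 → 13 → 20 (each term is the sum of the two before it).
Column n goes H, I, J, K → L → M (letters move forward 1 place in the alphabet).
Putting the parts together: 13  L and then 20  M.

13  L; 20  M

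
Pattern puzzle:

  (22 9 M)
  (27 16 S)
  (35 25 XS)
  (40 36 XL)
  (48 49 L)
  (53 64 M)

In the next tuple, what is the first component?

61

First component: alternating steps +5, +8, +5, +8, …, so 22, 27, 35, 40, 48, 53 → 61.
Second component: perfect squares: 3², 4², 5², …; 9, 16, 25, 36, 49, 64 → 81.
For the size, repeats M → S → XS → XL → L: M, S, XS, XL, L, M → S.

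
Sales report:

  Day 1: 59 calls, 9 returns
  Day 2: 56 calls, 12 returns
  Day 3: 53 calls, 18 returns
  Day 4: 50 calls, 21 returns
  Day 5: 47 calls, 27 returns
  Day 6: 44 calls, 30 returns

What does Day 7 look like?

Calls — −3 each step: 59, 56, 53, 50, 47, 44 → 41.
Returns goes 9, 12, 18, 21, 27, 30 → 36 (alternating steps +3, +6, +3, +6, …).
Putting it together: 41 calls, 36 returns.

41 calls, 36 returns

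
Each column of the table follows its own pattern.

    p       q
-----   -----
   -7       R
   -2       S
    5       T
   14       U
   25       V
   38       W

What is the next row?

Column p: differences are 5, 7, 9, … (increasing by 2 each time), so -7, -2, 5, 14, 25, 38 → 53.
Column q — letters move forward 1 place in the alphabet: R, S, T, U, V, W → X.
Combining the parts gives 53  X.

53  X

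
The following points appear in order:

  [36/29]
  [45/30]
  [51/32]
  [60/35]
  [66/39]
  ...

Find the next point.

First component: alternating steps +9, +6, +9, +6, …; 36, 45, 51, 60, 66 → 75.
Second component: 29, 30, 32, 35, 39 → 44 (differences are 1, 2, 3, … (increasing by 1 each time)).
Putting it together: [75/44].

[75/44]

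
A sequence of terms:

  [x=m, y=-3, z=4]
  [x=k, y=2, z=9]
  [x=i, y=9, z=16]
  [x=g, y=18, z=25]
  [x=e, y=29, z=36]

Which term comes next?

[x=c, y=42, z=49]

X: letters move back 2 places in the alphabet; m, k, i, g, e → c.
Y: differences are 5, 7, 9, … (increasing by 2 each time), so -3, 2, 9, 18, 29 → 42.
Z: 4, 9, 16, 25, 36 → 49 (always 7 more than the y).
So the next term is [x=c, y=42, z=49].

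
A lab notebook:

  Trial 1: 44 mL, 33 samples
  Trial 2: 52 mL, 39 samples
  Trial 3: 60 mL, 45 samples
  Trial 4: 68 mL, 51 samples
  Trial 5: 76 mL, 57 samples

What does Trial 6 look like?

84 mL, 63 samples

ML goes 44, 52, 60, 68, 76 → 84 (+8 each step).
Samples — +6 each step: 33, 39, 45, 51, 57 → 63.
Putting it together: 84 mL, 63 samples.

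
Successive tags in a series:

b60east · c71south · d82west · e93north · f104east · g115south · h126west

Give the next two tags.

Letter goes b, c, d, e, f, g, h → i → j (letters move forward 1 place in the alphabet).
Second component — +11 each step: 60, 71, 82, 93, 104, 115, 126 → 137 → 148.
For the direction, repeats east → south → west → north: east, south, west, north, east, south, west → north → east.
Putting the parts together: i137north and then j148east.

i137north then j148east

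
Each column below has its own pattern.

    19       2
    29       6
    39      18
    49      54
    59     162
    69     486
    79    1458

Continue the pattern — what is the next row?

First component: +10 each step; 19, 29, 39, 49, 59, 69, 79 → 89.
Second component goes 2, 6, 18, 54, 162, 486, 1458 → 4374 (×3 each step).
Putting it together: 89  4374.

89  4374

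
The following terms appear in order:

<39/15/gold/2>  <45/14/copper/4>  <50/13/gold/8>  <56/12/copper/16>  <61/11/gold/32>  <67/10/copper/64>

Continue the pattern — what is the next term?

<72/9/gold/128>

First coordinate: alternating steps +6, +5, +6, +5, …, so 39, 45, 50, 56, 61, 67 → 72.
Second coordinate — −1 each step: 15, 14, 13, 12, 11, 10 → 9.
Metal: gold, copper, gold, copper, gold, copper → gold (alternates gold ↔ copper).
Fourth coordinate: ×2 each step, so 2, 4, 8, 16, 32, 64 → 128.
So the next term is <72/9/gold/128>.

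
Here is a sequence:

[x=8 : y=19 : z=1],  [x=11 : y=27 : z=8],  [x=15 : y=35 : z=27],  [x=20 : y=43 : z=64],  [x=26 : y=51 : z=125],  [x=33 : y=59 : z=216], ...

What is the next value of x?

For the x, differences are 3, 4, 5, … (increasing by 1 each time): 8, 11, 15, 20, 26, 33 → 41.

41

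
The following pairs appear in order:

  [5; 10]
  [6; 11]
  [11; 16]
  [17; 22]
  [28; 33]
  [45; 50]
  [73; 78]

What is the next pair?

First slot: each term is the sum of the two before it, so 5, 6, 11, 17, 28, 45, 73 → 118.
Second slot: always 5 more than the first slot; 10, 11, 16, 22, 33, 50, 78 → 123.
Putting it together: [118; 123].

[118; 123]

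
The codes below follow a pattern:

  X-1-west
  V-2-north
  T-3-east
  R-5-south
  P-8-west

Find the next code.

For the letter, letters move back 2 places in the alphabet: X, V, T, R, P → N.
Second component: each term is the sum of the two before it, so 1, 2, 3, 5, 8 → 13.
Direction: repeats west → north → east → south, so west, north, east, south, west → north.
Putting it together: N-13-north.

N-13-north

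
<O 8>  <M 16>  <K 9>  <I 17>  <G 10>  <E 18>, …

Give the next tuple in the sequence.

<C 11>

Letter: letters move back 2 places in the alphabet; O, M, K, I, G, E → C.
Second coordinate: alternating steps +8, −7, +8, −7, …; 8, 16, 9, 17, 10, 18 → 11.
Putting it together: <C 11>.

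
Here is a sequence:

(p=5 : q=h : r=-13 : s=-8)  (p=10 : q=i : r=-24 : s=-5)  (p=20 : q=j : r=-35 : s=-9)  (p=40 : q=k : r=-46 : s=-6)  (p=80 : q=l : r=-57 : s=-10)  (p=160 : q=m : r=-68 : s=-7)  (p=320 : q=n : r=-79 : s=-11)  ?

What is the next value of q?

P: 5, 10, 20, 40, 80, 160, 320 → 640 (×2 each step).
For the q, letters move forward 1 place in the alphabet: h, i, j, k, l, m, n → o.
R — −11 each step: -13, -24, -35, -46, -57, -68, -79 → -90.
S: alternating steps +3, −4, +3, −4, …; -8, -5, -9, -6, -10, -7, -11 → -8.

o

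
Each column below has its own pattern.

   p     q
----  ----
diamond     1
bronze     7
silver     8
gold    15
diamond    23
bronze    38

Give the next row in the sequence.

silver  61

Column p — repeats diamond → bronze → silver → gold: diamond, bronze, silver, gold, diamond, bronze → silver.
Column q: each term is the sum of the two before it, so 1, 7, 8, 15, 23, 38 → 61.
Putting it together: silver  61.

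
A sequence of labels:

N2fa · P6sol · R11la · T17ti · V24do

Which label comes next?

X32re

Letter — letters move forward 2 places in the alphabet: N, P, R, T, V → X.
Second component: differences are 4, 5, 6, … (increasing by 1 each time), so 2, 6, 11, 17, 24 → 32.
Note — runs through the solfège scale do→ti: fa, sol, la, ti, do → re.
Combining the parts gives X32re.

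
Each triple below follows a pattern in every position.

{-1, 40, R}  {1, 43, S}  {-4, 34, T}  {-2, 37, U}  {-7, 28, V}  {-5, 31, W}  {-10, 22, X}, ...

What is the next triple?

{-8, 25, Y}

First entry: alternating steps +2, −5, +2, −5, …, so -1, 1, -4, -2, -7, -5, -10 → -8.
Second entry goes 40, 43, 34, 37, 28, 31, 22 → 25 (alternating steps +3, −9, +3, −9, …).
Letter: R, S, T, U, V, W, X → Y (letters move forward 1 place in the alphabet).
Putting it together: {-8, 25, Y}.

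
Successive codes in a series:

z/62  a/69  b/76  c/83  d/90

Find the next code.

Letter: letters move forward 1 place in the alphabet, wrapping Z→A; z, a, b, c, d → e.
For the second component, +7 each step: 62, 69, 76, 83, 90 → 97.
Putting it together: e/97.

e/97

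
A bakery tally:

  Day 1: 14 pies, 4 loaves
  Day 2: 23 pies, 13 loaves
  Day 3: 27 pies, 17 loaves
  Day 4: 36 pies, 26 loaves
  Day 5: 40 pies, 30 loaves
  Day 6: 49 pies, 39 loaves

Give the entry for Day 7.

Pies: alternating steps +9, +4, +9, +4, …, so 14, 23, 27, 36, 40, 49 → 53.
For the loaves, always 10 less than the pies: 4, 13, 17, 26, 30, 39 → 43.
Combining the parts gives 53 pies, 43 loaves.

53 pies, 43 loaves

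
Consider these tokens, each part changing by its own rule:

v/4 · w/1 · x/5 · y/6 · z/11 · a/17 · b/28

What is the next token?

c/45

Letter: letters move forward 1 place in the alphabet, wrapping Z→A; v, w, x, y, z, a, b → c.
Second component goes 4, 1, 5, 6, 11, 17, 28 → 45 (each term is the sum of the two before it).
Combining the parts gives c/45.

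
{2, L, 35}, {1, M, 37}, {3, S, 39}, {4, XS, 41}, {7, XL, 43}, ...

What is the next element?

{11, L, 45}

First value — each term is the sum of the two before it: 2, 1, 3, 4, 7 → 11.
Size: runs backward through clothing sizes XS→XL, so L, M, S, XS, XL → L.
Third value: 35, 37, 39, 41, 43 → 45 (+2 each step).
So the next element is {11, L, 45}.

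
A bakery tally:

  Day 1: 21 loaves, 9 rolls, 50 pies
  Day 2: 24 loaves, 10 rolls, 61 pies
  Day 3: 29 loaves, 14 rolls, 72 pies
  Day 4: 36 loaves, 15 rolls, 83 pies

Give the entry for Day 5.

Loaves goes 21, 24, 29, 36 → 45 (differences are 3, 5, 7, … (increasing by 2 each time)).
Rolls: alternating steps +1, +4, +1, +4, …, so 9, 10, 14, 15 → 19.
Pies: 50, 61, 72, 83 → 94 (+11 each step).
Combining the parts gives 45 loaves, 19 rolls, 94 pies.

45 loaves, 19 rolls, 94 pies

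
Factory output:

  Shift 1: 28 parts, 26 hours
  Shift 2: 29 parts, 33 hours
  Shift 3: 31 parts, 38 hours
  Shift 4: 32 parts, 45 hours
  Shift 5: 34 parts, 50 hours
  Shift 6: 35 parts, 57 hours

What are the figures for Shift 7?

Parts: alternating steps +1, +2, +1, +2, …; 28, 29, 31, 32, 34, 35 → 37.
Hours — alternating steps +7, +5, +7, +5, …: 26, 33, 38, 45, 50, 57 → 62.
Combining the parts gives 37 parts, 62 hours.

37 parts, 62 hours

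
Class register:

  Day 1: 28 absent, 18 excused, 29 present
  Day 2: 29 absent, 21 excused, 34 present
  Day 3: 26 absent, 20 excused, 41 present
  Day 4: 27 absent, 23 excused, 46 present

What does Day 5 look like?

24 absent, 22 excused, 53 present

Absent: alternating steps +1, −3, +1, −3, …, so 28, 29, 26, 27 → 24.
Excused: alternating steps +3, −1, +3, −1, …; 18, 21, 20, 23 → 22.
Present goes 29, 34, 41, 46 → 53 (alternating steps +5, +7, +5, +7, …).
Putting it together: 24 absent, 22 excused, 53 present.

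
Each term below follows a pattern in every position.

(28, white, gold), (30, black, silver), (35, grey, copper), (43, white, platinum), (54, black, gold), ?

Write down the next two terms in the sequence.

(68, grey, silver), (85, white, copper)

First slot: differences are 2, 5, 8, … (increasing by 3 each time); 28, 30, 35, 43, 54 → 68 → 85.
For the shade, repeats white → black → grey: white, black, grey, white, black → grey → white.
Metal: repeats gold → silver → copper → platinum, so gold, silver, copper, platinum, gold → silver → copper.
So the next two terms are (68, grey, silver) and (85, white, copper).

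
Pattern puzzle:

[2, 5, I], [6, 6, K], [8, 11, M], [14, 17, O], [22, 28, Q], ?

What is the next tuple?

[36, 45, S]

For the first component, each term is the sum of the two before it: 2, 6, 8, 14, 22 → 36.
For the second component, each term is the sum of the two before it: 5, 6, 11, 17, 28 → 45.
Letter: letters move forward 2 places in the alphabet, so I, K, M, O, Q → S.
Putting it together: [36, 45, S].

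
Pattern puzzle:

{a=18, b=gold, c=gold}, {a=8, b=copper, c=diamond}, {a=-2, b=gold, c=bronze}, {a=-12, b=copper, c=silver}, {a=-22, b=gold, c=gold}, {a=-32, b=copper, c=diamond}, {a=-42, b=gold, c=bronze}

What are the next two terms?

A goes 18, 8, -2, -12, -22, -32, -42 → -52 → -62 (−10 each step).
B — alternates gold ↔ copper: gold, copper, gold, copper, gold, copper, gold → copper → gold.
C: repeats gold → diamond → bronze → silver, so gold, diamond, bronze, silver, gold, diamond, bronze → silver → gold.
Putting the parts together: {a=-52, b=copper, c=silver} and then {a=-62, b=gold, c=gold}.

{a=-52, b=copper, c=silver}, {a=-62, b=gold, c=gold}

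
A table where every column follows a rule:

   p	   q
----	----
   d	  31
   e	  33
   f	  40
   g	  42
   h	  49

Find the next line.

i  51

Column p: d, e, f, g, h → i (letters move forward 1 place in the alphabet).
Column q: 31, 33, 40, 42, 49 → 51 (alternating steps +2, +7, +2, +7, …).
Combining the parts gives i  51.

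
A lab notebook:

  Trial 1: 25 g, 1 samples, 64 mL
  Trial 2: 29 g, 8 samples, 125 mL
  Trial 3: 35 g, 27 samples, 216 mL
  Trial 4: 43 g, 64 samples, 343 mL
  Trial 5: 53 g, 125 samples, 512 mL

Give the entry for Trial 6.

G goes 25, 29, 35, 43, 53 → 65 (differences are 4, 6, 8, … (increasing by 2 each time)).
Samples: 1, 8, 27, 64, 125 → 216 (perfect cubes: 1³, 2³, 3³, …).
ML goes 64, 125, 216, 343, 512 → 729 (perfect cubes: 4³, 5³, 6³, …).
So the next line is 65 g, 216 samples, 729 mL.

65 g, 216 samples, 729 mL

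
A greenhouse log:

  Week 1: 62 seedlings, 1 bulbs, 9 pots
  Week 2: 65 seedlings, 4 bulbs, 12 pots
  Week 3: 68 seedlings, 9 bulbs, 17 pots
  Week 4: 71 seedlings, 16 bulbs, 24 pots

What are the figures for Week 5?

74 seedlings, 25 bulbs, 33 pots

For the seedlings, +3 each step: 62, 65, 68, 71 → 74.
Bulbs — perfect squares: 1², 2², 3², …: 1, 4, 9, 16 → 25.
Pots: always 8 more than the bulbs, so 9, 12, 17, 24 → 33.
Putting it together: 74 seedlings, 25 bulbs, 33 pots.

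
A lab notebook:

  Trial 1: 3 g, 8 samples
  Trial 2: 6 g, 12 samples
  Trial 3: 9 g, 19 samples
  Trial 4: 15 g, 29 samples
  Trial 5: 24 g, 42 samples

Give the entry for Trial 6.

G goes 3, 6, 9, 15, 24 → 39 (each term is the sum of the two before it).
Samples goes 8, 12, 19, 29, 42 → 58 (differences are 4, 7, 10, … (increasing by 3 each time)).
Putting it together: 39 g, 58 samples.

39 g, 58 samples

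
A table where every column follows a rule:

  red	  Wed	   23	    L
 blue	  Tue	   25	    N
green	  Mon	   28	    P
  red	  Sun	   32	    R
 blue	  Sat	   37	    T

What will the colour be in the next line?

green

Colour: repeats red → blue → green, so red, blue, green, red, blue → green.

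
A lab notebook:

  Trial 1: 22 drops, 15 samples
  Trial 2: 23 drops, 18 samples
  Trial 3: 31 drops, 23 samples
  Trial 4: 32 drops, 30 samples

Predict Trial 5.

For the drops, alternating steps +1, +8, +1, +8, …: 22, 23, 31, 32 → 40.
Samples — differences are 3, 5, 7, … (increasing by 2 each time): 15, 18, 23, 30 → 39.
Putting it together: 40 drops, 39 samples.

40 drops, 39 samples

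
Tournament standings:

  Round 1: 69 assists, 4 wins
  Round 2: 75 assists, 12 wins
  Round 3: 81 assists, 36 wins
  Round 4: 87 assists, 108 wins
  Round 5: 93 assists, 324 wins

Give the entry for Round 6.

99 assists, 972 wins

Assists: +6 each step; 69, 75, 81, 87, 93 → 99.
Wins — ×3 each step: 4, 12, 36, 108, 324 → 972.
So the next row is 99 assists, 972 wins.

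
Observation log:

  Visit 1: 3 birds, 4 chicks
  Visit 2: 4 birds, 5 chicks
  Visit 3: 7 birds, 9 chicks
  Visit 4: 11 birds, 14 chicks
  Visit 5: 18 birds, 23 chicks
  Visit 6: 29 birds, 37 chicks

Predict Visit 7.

Birds: each term is the sum of the two before it, so 3, 4, 7, 11, 18, 29 → 47.
Chicks: each term is the sum of the two before it; 4, 5, 9, 14, 23, 37 → 60.
Putting it together: 47 birds, 60 chicks.

47 birds, 60 chicks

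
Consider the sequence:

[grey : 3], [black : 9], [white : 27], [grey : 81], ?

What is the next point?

Shade: repeats grey → black → white, so grey, black, white, grey → black.
Second component: 3, 9, 27, 81 → 243 (×3 each step).
Combining the parts gives [black : 243].

[black : 243]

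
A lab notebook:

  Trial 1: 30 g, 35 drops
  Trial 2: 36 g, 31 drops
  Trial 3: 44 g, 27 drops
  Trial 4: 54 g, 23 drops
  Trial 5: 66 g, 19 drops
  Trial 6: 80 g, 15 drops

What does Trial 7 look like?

96 g, 11 drops

G: differences are 6, 8, 10, … (increasing by 2 each time), so 30, 36, 44, 54, 66, 80 → 96.
Drops: −4 each step, so 35, 31, 27, 23, 19, 15 → 11.
Combining the parts gives 96 g, 11 drops.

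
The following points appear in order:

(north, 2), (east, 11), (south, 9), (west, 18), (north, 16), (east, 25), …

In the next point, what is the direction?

Direction: repeats north → east → south → west; north, east, south, west, north, east → south.
For the second value, alternating steps +9, −2, +9, −2, …: 2, 11, 9, 18, 16, 25 → 23.

south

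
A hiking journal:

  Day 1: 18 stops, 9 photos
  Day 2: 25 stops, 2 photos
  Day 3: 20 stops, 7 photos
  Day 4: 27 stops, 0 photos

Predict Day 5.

22 stops, 5 photos

Stops goes 18, 25, 20, 27 → 22 (alternating steps +7, −5, +7, −5, …).
For the photos, together with the stops always sums to 27: 9, 2, 7, 0 → 5.
Combining the parts gives 22 stops, 5 photos.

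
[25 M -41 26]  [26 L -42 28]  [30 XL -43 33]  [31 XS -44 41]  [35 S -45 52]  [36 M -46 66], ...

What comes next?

[40 L -47 83]

First entry: 25, 26, 30, 31, 35, 36 → 40 (alternating steps +1, +4, +1, +4, …).
Size goes M, L, XL, XS, S, M → L (repeats M → L → XL → XS → S).
Third entry: −1 each step; -41, -42, -43, -44, -45, -46 → -47.
For the fourth entry, differences are 2, 5, 8, … (increasing by 3 each time): 26, 28, 33, 41, 52, 66 → 83.
So the next tuple is [40 L -47 83].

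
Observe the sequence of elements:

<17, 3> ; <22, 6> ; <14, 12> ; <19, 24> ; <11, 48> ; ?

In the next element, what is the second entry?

For the first entry, alternating steps +5, −8, +5, −8, …: 17, 22, 14, 19, 11 → 16.
For the second entry, ×2 each step: 3, 6, 12, 24, 48 → 96.

96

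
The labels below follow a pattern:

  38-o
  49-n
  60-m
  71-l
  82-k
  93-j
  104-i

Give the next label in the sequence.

115-h

First component: +11 each step; 38, 49, 60, 71, 82, 93, 104 → 115.
Letter: letters move back 1 place in the alphabet, so o, n, m, l, k, j, i → h.
So the next label is 115-h.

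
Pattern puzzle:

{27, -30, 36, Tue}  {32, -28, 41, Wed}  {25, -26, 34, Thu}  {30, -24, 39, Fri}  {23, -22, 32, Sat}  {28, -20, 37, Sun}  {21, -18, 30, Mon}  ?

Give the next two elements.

{26, -16, 35, Tue}, {19, -14, 28, Wed}

For the first entry, alternating steps +5, −7, +5, −7, …: 27, 32, 25, 30, 23, 28, 21 → 26 → 19.
Second entry: +2 each step, so -30, -28, -26, -24, -22, -20, -18 → -16 → -14.
Third entry — always 9 more than the first entry: 36, 41, 34, 39, 32, 37, 30 → 35 → 28.
Day: runs through the weekdays Mon→Sun; Tue, Wed, Thu, Fri, Sat, Sun, Mon → Tue → Wed.
So the next two elements are {26, -16, 35, Tue} and {19, -14, 28, Wed}.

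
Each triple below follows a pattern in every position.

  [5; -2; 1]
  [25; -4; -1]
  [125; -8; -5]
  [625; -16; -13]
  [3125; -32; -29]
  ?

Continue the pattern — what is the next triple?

First coordinate: 5, 25, 125, 625, 3125 → 15625 (×5 each step).
Second coordinate: ×2 each step, so -2, -4, -8, -16, -32 → -64.
Third coordinate: 1, -1, -5, -13, -29 → -61 (always 3 more than the second coordinate).
Combining the parts gives [15625; -64; -61].

[15625; -64; -61]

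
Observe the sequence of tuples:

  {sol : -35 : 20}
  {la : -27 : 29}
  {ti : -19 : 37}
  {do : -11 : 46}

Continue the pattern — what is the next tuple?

Note: runs through the solfège scale do→ti; sol, la, ti, do → re.
Second part goes -35, -27, -19, -11 → -3 (+8 each step).
Third part: alternating steps +9, +8, +9, +8, …; 20, 29, 37, 46 → 54.
So the next tuple is {re : -3 : 54}.

{re : -3 : 54}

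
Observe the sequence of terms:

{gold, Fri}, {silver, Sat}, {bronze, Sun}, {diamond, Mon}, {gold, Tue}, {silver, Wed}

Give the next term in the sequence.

Rank goes gold, silver, bronze, diamond, gold, silver → bronze (repeats gold → silver → bronze → diamond).
Day — runs through the weekdays Mon→Sun: Fri, Sat, Sun, Mon, Tue, Wed → Thu.
Combining the parts gives {bronze, Thu}.

{bronze, Thu}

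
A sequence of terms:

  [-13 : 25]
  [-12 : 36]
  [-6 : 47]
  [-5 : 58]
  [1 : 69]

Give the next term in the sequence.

[2 : 80]

First coordinate: alternating steps +1, +6, +1, +6, …; -13, -12, -6, -5, 1 → 2.
Second coordinate: 25, 36, 47, 58, 69 → 80 (+11 each step).
Putting it together: [2 : 80].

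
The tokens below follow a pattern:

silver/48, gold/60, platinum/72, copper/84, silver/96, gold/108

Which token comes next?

Metal — repeats silver → gold → platinum → copper: silver, gold, platinum, copper, silver, gold → platinum.
Second component: 48, 60, 72, 84, 96, 108 → 120 (+12 each step).
So the next token is platinum/120.

platinum/120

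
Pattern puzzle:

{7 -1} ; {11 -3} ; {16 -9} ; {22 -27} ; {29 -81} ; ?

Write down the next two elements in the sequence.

{37 -243}, {46 -729}

First component: differences are 4, 5, 6, … (increasing by 1 each time); 7, 11, 16, 22, 29 → 37 → 46.
Second component: -1, -3, -9, -27, -81 → -243 → -729 (×3 each step).
So the next two elements are {37 -243} and {46 -729}.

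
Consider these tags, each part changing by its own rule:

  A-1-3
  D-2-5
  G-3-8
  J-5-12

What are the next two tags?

Letter: letters move forward 3 places in the alphabet, so A, D, G, J → M → P.
Second component goes 1, 2, 3, 5 → 8 → 13 (each term is the sum of the two before it).
Third component: differences are 2, 3, 4, … (increasing by 1 each time), so 3, 5, 8, 12 → 17 → 23.
So the next two tags are M-8-17 and P-13-23.

M-8-17, P-13-23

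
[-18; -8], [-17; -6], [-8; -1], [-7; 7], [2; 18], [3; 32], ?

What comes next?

[12; 49]

First entry — alternating steps +1, +9, +1, +9, …: -18, -17, -8, -7, 2, 3 → 12.
Second entry goes -8, -6, -1, 7, 18, 32 → 49 (differences are 2, 5, 8, … (increasing by 3 each time)).
Putting it together: [12; 49].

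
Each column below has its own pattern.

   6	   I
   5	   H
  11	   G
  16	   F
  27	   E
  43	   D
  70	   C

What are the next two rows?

First component goes 6, 5, 11, 16, 27, 43, 70 → 113 → 183 (each term is the sum of the two before it).
Letter: I, H, G, F, E, D, C → B → A (letters move back 1 place in the alphabet).
So the next two rows are 113  B and 183  A.

113  B; 183  A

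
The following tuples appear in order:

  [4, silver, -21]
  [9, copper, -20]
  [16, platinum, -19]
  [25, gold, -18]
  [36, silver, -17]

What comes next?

[49, copper, -16]

For the first value, perfect squares: 2², 3², 4², …: 4, 9, 16, 25, 36 → 49.
For the metal, repeats silver → copper → platinum → gold: silver, copper, platinum, gold, silver → copper.
Third value: +1 each step, so -21, -20, -19, -18, -17 → -16.
So the next tuple is [49, copper, -16].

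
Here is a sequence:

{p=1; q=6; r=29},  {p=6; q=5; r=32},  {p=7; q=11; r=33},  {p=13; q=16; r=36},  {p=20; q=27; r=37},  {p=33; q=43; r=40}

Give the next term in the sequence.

{p=53; q=70; r=41}

P: 1, 6, 7, 13, 20, 33 → 53 (each term is the sum of the two before it).
For the q, each term is the sum of the two before it: 6, 5, 11, 16, 27, 43 → 70.
For the r, alternating steps +3, +1, +3, +1, …: 29, 32, 33, 36, 37, 40 → 41.
So the next term is {p=53; q=70; r=41}.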